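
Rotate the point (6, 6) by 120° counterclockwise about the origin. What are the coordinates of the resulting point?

Rotation matrix for 120°: [[cos 120°, -sin 120°], [sin 120°, cos 120°]] ≈ [[-0.500000, -0.866025], [0.866025, -0.500000]]
[[-0.500000, -0.866025], [0.866025, -0.500000]] × [6, 6]ᵀ ≈ [-8.1962, 2.1962]ᵀ
Result: (-8.1962, 2.1962)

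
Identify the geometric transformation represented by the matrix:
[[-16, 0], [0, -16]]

This matrix represents: uniform scaling by factor -16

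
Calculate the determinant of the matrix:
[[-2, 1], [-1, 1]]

For a 2×2 matrix [[a, b], [c, d]], det = ad - bc
det = (-2)(1) - (1)(-1) = -2 - -1 = -1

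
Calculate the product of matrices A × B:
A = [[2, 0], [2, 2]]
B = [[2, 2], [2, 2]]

Matrix multiplication:
C[0][0] = 2×2 + 0×2 = 4
C[0][1] = 2×2 + 0×2 = 4
C[1][0] = 2×2 + 2×2 = 8
C[1][1] = 2×2 + 2×2 = 8
Result: [[4, 4], [8, 8]]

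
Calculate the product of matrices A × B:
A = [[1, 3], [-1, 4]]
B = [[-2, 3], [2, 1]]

Matrix multiplication:
C[0][0] = 1×-2 + 3×2 = 4
C[0][1] = 1×3 + 3×1 = 6
C[1][0] = -1×-2 + 4×2 = 10
C[1][1] = -1×3 + 4×1 = 1
Result: [[4, 6], [10, 1]]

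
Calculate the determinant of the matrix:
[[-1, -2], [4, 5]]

For a 2×2 matrix [[a, b], [c, d]], det = ad - bc
det = (-1)(5) - (-2)(4) = -5 - -8 = 3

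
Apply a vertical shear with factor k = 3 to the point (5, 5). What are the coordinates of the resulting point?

Shear matrix for vertical shear with factor k = 3:
[[1, 0], [3, 1]]
Result: (5, 5) → (5, 20)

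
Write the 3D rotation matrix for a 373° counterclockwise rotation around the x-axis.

Rotation matrix for counterclockwise 373° around x-axis:
cos(373°) = 0.9744, sin(373°) = 0.2250
Result: [[1, 0, 0], [0, 0.9744, -0.2250], [0, 0.2250, 0.9744]]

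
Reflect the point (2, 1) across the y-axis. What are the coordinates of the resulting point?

Reflection across y-axis: (2, 1) → (-2, 1)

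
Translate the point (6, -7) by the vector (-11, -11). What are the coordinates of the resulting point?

Translation by (-11, -11) (homogeneous matrix [[1, 0, -11], [0, 1, -11], [0, 0, 1]]):
x' = 6 + -11 = -5
y' = -7 + -11 = -18
Result: (-5, -18)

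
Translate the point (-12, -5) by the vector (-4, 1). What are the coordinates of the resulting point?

Translation by (-4, 1) (homogeneous matrix [[1, 0, -4], [0, 1, 1], [0, 0, 1]]):
x' = -12 + -4 = -16
y' = -5 + 1 = -4
Result: (-16, -4)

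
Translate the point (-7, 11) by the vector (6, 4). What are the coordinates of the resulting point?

Translation by (6, 4) (homogeneous matrix [[1, 0, 6], [0, 1, 4], [0, 0, 1]]):
x' = -7 + 6 = -1
y' = 11 + 4 = 15
Result: (-1, 15)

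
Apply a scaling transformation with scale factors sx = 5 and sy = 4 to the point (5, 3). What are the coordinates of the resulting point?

Scaling matrix:
[[5, 0], [0, 4]]
Result: (5 × 5, 3 × 4) = (25, 12)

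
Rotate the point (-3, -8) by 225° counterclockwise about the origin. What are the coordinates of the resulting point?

Rotation matrix for 225°: [[cos 225°, -sin 225°], [sin 225°, cos 225°]] ≈ [[-0.707107, 0.707107], [-0.707107, -0.707107]]
[[-0.707107, 0.707107], [-0.707107, -0.707107]] × [-3, -8]ᵀ ≈ [-3.5355, 7.7782]ᵀ
Result: (-3.5355, 7.7782)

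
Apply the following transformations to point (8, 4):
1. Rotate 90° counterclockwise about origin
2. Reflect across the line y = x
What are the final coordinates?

Step 1: Rotate 90° → (-4, 8)
Step 2: Reflect across line y = x → (8, -4)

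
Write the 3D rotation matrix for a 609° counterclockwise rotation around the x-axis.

Rotation matrix for counterclockwise 609° around x-axis:
cos(609°) = -0.3584, sin(609°) = -0.9336
Result: [[1, 0, 0], [0, -0.3584, 0.9336], [0, -0.9336, -0.3584]]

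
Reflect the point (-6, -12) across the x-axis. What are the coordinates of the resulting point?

Reflection across x-axis: (-6, -12) → (-6, 12)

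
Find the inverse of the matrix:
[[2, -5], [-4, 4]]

For [[a,b],[c,d]], inverse = (1/det)·[[d,-b],[-c,a]]
det = (2)(4) - (-5)(-4) = 8 - 20 = -12
Inverse = (1/-12)·[[4, 5], [4, 2]]
= [[-1/3, -5/12], [-1/3, -1/6]]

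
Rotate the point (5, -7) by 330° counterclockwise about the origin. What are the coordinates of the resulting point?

Rotation matrix for 330°: [[cos 330°, -sin 330°], [sin 330°, cos 330°]] ≈ [[0.866025, 0.500000], [-0.500000, 0.866025]]
[[0.866025, 0.500000], [-0.500000, 0.866025]] × [5, -7]ᵀ ≈ [0.8301, -8.5622]ᵀ
Result: (0.8301, -8.5622)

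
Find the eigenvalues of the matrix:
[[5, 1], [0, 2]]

Characteristic equation: det(A - λI) = 0
λ² - (trace)λ + (det) = 0
trace = 5 + 2 = 7, det = (5)(2) - (1)(0) = 10
λ² - (7)λ + (10) = 0
λ = (7 ± √((7)² - 4·(10))) / 2 = (7 ± √9) / 2
Solving: λ = 2, 5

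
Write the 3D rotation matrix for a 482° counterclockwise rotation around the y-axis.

Rotation matrix for counterclockwise 482° around y-axis:
cos(482°) = -0.5299, sin(482°) = 0.8480
Result: [[-0.5299, 0, 0.8480], [0, 1, 0], [-0.8480, 0, -0.5299]]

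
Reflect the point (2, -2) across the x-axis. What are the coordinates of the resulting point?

Reflection across x-axis: (2, -2) → (2, 2)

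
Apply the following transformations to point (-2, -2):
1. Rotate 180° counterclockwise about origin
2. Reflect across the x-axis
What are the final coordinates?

Step 1: Rotate 180° → (2, 2)
Step 2: Reflect across x-axis → (2, -2)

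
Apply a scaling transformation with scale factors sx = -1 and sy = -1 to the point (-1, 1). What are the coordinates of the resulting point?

Scaling matrix:
[[-1, 0], [0, -1]]
Result: (-1 × -1, 1 × -1) = (1, -1)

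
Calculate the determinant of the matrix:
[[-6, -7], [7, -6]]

For a 2×2 matrix [[a, b], [c, d]], det = ad - bc
det = (-6)(-6) - (-7)(7) = 36 - -49 = 85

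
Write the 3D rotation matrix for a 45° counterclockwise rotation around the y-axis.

Rotation matrix for counterclockwise 45° around y-axis:
cos(45°) = √2/2, sin(45°) = √2/2
Result: [[√2/2, 0, √2/2], [0, 1, 0], [-√2/2, 0, √2/2]]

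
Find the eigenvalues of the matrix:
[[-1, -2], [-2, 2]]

Characteristic equation: det(A - λI) = 0
λ² - (trace)λ + (det) = 0
trace = -1 + 2 = 1, det = (-1)(2) - (-2)(-2) = -6
λ² - (1)λ + (-6) = 0
λ = (1 ± √((1)² - 4·(-6))) / 2 = (1 ± √25) / 2
Solving: λ = -2, 3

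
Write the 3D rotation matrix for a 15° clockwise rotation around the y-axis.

Rotation matrix for clockwise 15° around y-axis:
A clockwise rotation by 15° is a counterclockwise rotation by -15°.
cos(-15°) = 0.9659, sin(-15°) = -0.2588
Result: [[0.9659, 0, -0.2588], [0, 1, 0], [0.2588, 0, 0.9659]]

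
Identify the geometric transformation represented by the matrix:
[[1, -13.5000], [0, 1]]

This matrix represents: horizontal shear with factor -13.5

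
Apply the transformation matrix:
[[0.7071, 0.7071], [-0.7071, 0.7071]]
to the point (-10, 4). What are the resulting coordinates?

Matrix multiplication:
[[0.7071, 0.7071], [-0.7071, 0.7071]] × [-10, 4]ᵀ
= [(0.7071)(-10) + (0.7071)(4), (-0.7071)(-10) + (0.7071)(4)]ᵀ
= [-4.2426, 9.8994]ᵀ
Result: (-4.2426, 9.8994)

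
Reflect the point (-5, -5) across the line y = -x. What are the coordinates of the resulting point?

Reflection across line y = -x: (-5, -5) → (5, 5)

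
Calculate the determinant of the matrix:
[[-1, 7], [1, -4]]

For a 2×2 matrix [[a, b], [c, d]], det = ad - bc
det = (-1)(-4) - (7)(1) = 4 - 7 = -3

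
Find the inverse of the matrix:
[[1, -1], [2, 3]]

For [[a,b],[c,d]], inverse = (1/det)·[[d,-b],[-c,a]]
det = (1)(3) - (-1)(2) = 3 - -2 = 5
Inverse = (1/5)·[[3, 1], [-2, 1]]
= [[3/5, 1/5], [-2/5, 1/5]]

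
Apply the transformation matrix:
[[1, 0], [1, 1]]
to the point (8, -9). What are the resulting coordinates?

Matrix multiplication:
[[1, 0], [1, 1]] × [8, -9]ᵀ
= [(1)(8) + (0)(-9), (1)(8) + (1)(-9)]ᵀ
= [8, -1]ᵀ
Result: (8, -1)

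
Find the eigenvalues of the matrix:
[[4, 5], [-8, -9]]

Characteristic equation: det(A - λI) = 0
λ² - (trace)λ + (det) = 0
trace = 4 + -9 = -5, det = (4)(-9) - (5)(-8) = 4
λ² - (-5)λ + (4) = 0
λ = (-5 ± √((-5)² - 4·(4))) / 2 = (-5 ± √9) / 2
Solving: λ = -4, -1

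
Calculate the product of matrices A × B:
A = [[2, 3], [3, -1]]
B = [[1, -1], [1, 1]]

Matrix multiplication:
C[0][0] = 2×1 + 3×1 = 5
C[0][1] = 2×-1 + 3×1 = 1
C[1][0] = 3×1 + -1×1 = 2
C[1][1] = 3×-1 + -1×1 = -4
Result: [[5, 1], [2, -4]]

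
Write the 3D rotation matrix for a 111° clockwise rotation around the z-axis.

Rotation matrix for clockwise 111° around z-axis:
A clockwise rotation by 111° is a counterclockwise rotation by -111°.
cos(-111°) = -0.3584, sin(-111°) = -0.9336
Result: [[-0.3584, 0.9336, 0], [-0.9336, -0.3584, 0], [0, 0, 1]]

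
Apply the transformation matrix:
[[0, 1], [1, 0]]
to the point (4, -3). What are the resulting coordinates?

Matrix multiplication:
[[0, 1], [1, 0]] × [4, -3]ᵀ
= [(0)(4) + (1)(-3), (1)(4) + (0)(-3)]ᵀ
= [-3, 4]ᵀ
Result: (-3, 4)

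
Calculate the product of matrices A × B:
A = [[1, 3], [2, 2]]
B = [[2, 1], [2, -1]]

Matrix multiplication:
C[0][0] = 1×2 + 3×2 = 8
C[0][1] = 1×1 + 3×-1 = -2
C[1][0] = 2×2 + 2×2 = 8
C[1][1] = 2×1 + 2×-1 = 0
Result: [[8, -2], [8, 0]]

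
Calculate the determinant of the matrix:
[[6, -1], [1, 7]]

For a 2×2 matrix [[a, b], [c, d]], det = ad - bc
det = (6)(7) - (-1)(1) = 42 - -1 = 43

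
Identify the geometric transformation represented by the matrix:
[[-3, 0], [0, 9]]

This matrix represents: non-uniform scaling by sx = -3, sy = 9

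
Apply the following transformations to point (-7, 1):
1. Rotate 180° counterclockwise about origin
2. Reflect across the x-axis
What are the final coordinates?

Step 1: Rotate 180° → (7, -1)
Step 2: Reflect across x-axis → (7, 1)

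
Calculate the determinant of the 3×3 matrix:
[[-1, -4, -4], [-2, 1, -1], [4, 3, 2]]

Expansion along first row:
det = -1·det([[1,-1],[3,2]]) - -4·det([[-2,-1],[4,2]]) + -4·det([[-2,1],[4,3]])
    = -1·(1·2 - -1·3) - -4·(-2·2 - -1·4) + -4·(-2·3 - 1·4)
    = -1·5 - -4·0 + -4·-10
    = -5 + 0 + 40 = 35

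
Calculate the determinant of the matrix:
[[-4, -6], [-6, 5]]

For a 2×2 matrix [[a, b], [c, d]], det = ad - bc
det = (-4)(5) - (-6)(-6) = -20 - 36 = -56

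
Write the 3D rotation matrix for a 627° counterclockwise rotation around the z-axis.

Rotation matrix for counterclockwise 627° around z-axis:
cos(627°) = -0.0523, sin(627°) = -0.9986
Result: [[-0.0523, 0.9986, 0], [-0.9986, -0.0523, 0], [0, 0, 1]]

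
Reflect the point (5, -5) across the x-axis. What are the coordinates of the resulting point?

Reflection across x-axis: (5, -5) → (5, 5)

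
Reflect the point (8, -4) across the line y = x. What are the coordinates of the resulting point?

Reflection across line y = x: (8, -4) → (-4, 8)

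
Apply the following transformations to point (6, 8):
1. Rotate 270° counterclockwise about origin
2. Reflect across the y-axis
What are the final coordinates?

Step 1: Rotate 270° → (8, -6)
Step 2: Reflect across y-axis → (-8, -6)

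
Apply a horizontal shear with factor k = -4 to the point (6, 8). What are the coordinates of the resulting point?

Shear matrix for horizontal shear with factor k = -4:
[[1, -4], [0, 1]]
Result: (6, 8) → (-26, 8)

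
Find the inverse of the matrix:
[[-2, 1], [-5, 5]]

For [[a,b],[c,d]], inverse = (1/det)·[[d,-b],[-c,a]]
det = (-2)(5) - (1)(-5) = -10 - -5 = -5
Inverse = (1/-5)·[[5, -1], [5, -2]]
= [[-1, 1/5], [-1, 2/5]]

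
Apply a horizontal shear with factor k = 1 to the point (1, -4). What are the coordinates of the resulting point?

Shear matrix for horizontal shear with factor k = 1:
[[1, 1], [0, 1]]
Result: (1, -4) → (-3, -4)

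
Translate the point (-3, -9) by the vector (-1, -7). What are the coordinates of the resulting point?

Translation by (-1, -7) (homogeneous matrix [[1, 0, -1], [0, 1, -7], [0, 0, 1]]):
x' = -3 + -1 = -4
y' = -9 + -7 = -16
Result: (-4, -16)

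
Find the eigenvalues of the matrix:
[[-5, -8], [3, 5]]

Characteristic equation: det(A - λI) = 0
λ² - (trace)λ + (det) = 0
trace = -5 + 5 = 0, det = (-5)(5) - (-8)(3) = -1
λ² - (0)λ + (-1) = 0
λ = (0 ± √((0)² - 4·(-1))) / 2 = (0 ± √4) / 2
Solving: λ = -1, 1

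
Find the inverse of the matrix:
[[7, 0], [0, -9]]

For [[a,b],[c,d]], inverse = (1/det)·[[d,-b],[-c,a]]
det = (7)(-9) - (0)(0) = -63 - 0 = -63
Inverse = (1/-63)·[[-9, 0], [0, 7]]
= [[1/7, 0], [0, -1/9]]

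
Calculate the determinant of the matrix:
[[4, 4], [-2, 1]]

For a 2×2 matrix [[a, b], [c, d]], det = ad - bc
det = (4)(1) - (4)(-2) = 4 - -8 = 12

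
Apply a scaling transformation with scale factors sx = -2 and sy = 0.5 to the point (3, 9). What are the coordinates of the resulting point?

Scaling matrix:
[[-2, 0], [0, 0.50]]
Result: (3 × -2, 9 × 0.5) = (-6, 4.5)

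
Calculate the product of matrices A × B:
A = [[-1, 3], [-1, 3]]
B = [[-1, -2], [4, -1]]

Matrix multiplication:
C[0][0] = -1×-1 + 3×4 = 13
C[0][1] = -1×-2 + 3×-1 = -1
C[1][0] = -1×-1 + 3×4 = 13
C[1][1] = -1×-2 + 3×-1 = -1
Result: [[13, -1], [13, -1]]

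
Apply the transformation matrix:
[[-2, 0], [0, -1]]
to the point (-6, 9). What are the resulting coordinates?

Matrix multiplication:
[[-2, 0], [0, -1]] × [-6, 9]ᵀ
= [(-2)(-6) + (0)(9), (0)(-6) + (-1)(9)]ᵀ
= [12, -9]ᵀ
Result: (12, -9)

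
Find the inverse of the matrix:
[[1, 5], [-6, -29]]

For [[a,b],[c,d]], inverse = (1/det)·[[d,-b],[-c,a]]
det = (1)(-29) - (5)(-6) = -29 - -30 = 1
Inverse = [[-29, -5], [6, 1]]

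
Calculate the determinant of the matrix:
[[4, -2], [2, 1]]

For a 2×2 matrix [[a, b], [c, d]], det = ad - bc
det = (4)(1) - (-2)(2) = 4 - -4 = 8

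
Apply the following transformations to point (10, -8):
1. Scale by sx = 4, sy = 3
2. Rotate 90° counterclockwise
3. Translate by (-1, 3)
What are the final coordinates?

Step 1: Scale → (40, -24)
Step 2: Rotate 90° → (24, 40)
Step 3: Translate → (23, 43)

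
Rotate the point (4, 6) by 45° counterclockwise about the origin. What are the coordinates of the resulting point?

Rotation matrix for 45°: [[cos 45°, -sin 45°], [sin 45°, cos 45°]] ≈ [[0.707107, -0.707107], [0.707107, 0.707107]]
[[0.707107, -0.707107], [0.707107, 0.707107]] × [4, 6]ᵀ ≈ [-1.4142, 7.0711]ᵀ
Result: (-1.4142, 7.0711)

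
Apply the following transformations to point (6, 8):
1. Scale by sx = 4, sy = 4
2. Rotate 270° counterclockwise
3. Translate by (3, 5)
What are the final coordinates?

Step 1: Scale → (24, 32)
Step 2: Rotate 270° → (32, -24)
Step 3: Translate → (35, -19)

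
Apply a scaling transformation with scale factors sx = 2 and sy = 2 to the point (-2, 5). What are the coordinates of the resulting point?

Scaling matrix:
[[2, 0], [0, 2]]
Result: (-2 × 2, 5 × 2) = (-4, 10)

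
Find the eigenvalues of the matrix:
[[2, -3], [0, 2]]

Characteristic equation: det(A - λI) = 0
λ² - (trace)λ + (det) = 0
trace = 2 + 2 = 4, det = (2)(2) - (-3)(0) = 4
λ² - (4)λ + (4) = 0
λ = (4 ± √((4)² - 4·(4))) / 2 = (4 ± √0) / 2
Solving: λ = 2, 2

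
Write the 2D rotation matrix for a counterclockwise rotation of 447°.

Rotation matrix formula: [[cos θ, -sin θ], [sin θ, cos θ]]
For θ = 447°:
cos(447°) = 0.0523
sin(447°) = 0.9986
Result: [[0.0523, -0.9986], [0.9986, 0.0523]]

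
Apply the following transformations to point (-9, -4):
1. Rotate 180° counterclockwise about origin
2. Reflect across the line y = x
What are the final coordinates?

Step 1: Rotate 180° → (9, 4)
Step 2: Reflect across line y = x → (4, 9)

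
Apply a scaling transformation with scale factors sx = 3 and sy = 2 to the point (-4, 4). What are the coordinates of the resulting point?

Scaling matrix:
[[3, 0], [0, 2]]
Result: (-4 × 3, 4 × 2) = (-12, 8)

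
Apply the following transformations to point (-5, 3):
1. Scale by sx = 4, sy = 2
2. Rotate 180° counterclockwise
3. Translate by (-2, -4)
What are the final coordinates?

Step 1: Scale → (-20, 6)
Step 2: Rotate 180° → (20, -6)
Step 3: Translate → (18, -10)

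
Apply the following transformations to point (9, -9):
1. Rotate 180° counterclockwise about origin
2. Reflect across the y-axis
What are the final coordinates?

Step 1: Rotate 180° → (-9, 9)
Step 2: Reflect across y-axis → (9, 9)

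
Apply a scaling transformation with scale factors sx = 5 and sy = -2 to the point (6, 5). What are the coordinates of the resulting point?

Scaling matrix:
[[5, 0], [0, -2]]
Result: (6 × 5, 5 × -2) = (30, -10)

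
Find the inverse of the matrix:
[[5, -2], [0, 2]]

For [[a,b],[c,d]], inverse = (1/det)·[[d,-b],[-c,a]]
det = (5)(2) - (-2)(0) = 10 - 0 = 10
Inverse = (1/10)·[[2, 2], [0, 5]]
= [[1/5, 1/5], [0, 1/2]]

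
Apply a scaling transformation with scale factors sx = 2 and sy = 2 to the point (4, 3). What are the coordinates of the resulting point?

Scaling matrix:
[[2, 0], [0, 2]]
Result: (4 × 2, 3 × 2) = (8, 6)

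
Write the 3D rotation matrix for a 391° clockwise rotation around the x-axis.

Rotation matrix for clockwise 391° around x-axis:
A clockwise rotation by 391° is a counterclockwise rotation by -391°.
cos(-391°) = 0.8572, sin(-391°) = -0.5150
Result: [[1, 0, 0], [0, 0.8572, 0.5150], [0, -0.5150, 0.8572]]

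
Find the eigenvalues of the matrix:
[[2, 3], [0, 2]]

Characteristic equation: det(A - λI) = 0
λ² - (trace)λ + (det) = 0
trace = 2 + 2 = 4, det = (2)(2) - (3)(0) = 4
λ² - (4)λ + (4) = 0
λ = (4 ± √((4)² - 4·(4))) / 2 = (4 ± √0) / 2
Solving: λ = 2, 2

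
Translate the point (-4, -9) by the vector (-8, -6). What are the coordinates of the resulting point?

Translation by (-8, -6) (homogeneous matrix [[1, 0, -8], [0, 1, -6], [0, 0, 1]]):
x' = -4 + -8 = -12
y' = -9 + -6 = -15
Result: (-12, -15)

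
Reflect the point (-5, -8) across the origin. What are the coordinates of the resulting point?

Reflection across origin: (-5, -8) → (5, 8)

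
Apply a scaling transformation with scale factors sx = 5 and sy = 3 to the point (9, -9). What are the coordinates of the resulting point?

Scaling matrix:
[[5, 0], [0, 3]]
Result: (9 × 5, -9 × 3) = (45, -27)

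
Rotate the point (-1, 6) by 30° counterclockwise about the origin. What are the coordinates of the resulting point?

Rotation matrix for 30°: [[cos 30°, -sin 30°], [sin 30°, cos 30°]] ≈ [[0.866025, -0.500000], [0.500000, 0.866025]]
[[0.866025, -0.500000], [0.500000, 0.866025]] × [-1, 6]ᵀ ≈ [-3.8660, 4.6962]ᵀ
Result: (-3.8660, 4.6962)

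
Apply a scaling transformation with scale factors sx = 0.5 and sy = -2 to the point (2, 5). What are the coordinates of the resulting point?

Scaling matrix:
[[0.50, 0], [0, -2]]
Result: (2 × 0.5, 5 × -2) = (1, -10)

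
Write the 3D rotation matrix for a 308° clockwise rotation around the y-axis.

Rotation matrix for clockwise 308° around y-axis:
A clockwise rotation by 308° is a counterclockwise rotation by -308°.
cos(-308°) = 0.6157, sin(-308°) = 0.7880
Result: [[0.6157, 0, 0.7880], [0, 1, 0], [-0.7880, 0, 0.6157]]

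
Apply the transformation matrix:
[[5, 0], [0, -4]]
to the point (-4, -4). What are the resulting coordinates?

Matrix multiplication:
[[5, 0], [0, -4]] × [-4, -4]ᵀ
= [(5)(-4) + (0)(-4), (0)(-4) + (-4)(-4)]ᵀ
= [-20, 16]ᵀ
Result: (-20, 16)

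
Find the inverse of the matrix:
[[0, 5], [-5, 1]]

For [[a,b],[c,d]], inverse = (1/det)·[[d,-b],[-c,a]]
det = (0)(1) - (5)(-5) = 0 - -25 = 25
Inverse = (1/25)·[[1, -5], [5, 0]]
= [[1/25, -1/5], [1/5, 0]]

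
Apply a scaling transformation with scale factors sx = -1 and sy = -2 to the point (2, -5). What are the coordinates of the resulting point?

Scaling matrix:
[[-1, 0], [0, -2]]
Result: (2 × -1, -5 × -2) = (-2, 10)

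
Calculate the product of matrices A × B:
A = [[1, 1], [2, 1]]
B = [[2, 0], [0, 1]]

Matrix multiplication:
C[0][0] = 1×2 + 1×0 = 2
C[0][1] = 1×0 + 1×1 = 1
C[1][0] = 2×2 + 1×0 = 4
C[1][1] = 2×0 + 1×1 = 1
Result: [[2, 1], [4, 1]]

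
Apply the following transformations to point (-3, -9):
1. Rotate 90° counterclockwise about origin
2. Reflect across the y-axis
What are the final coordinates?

Step 1: Rotate 90° → (9, -3)
Step 2: Reflect across y-axis → (-9, -3)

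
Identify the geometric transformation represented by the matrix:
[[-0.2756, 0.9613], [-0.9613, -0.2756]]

This matrix represents: rotation by 254° counterclockwise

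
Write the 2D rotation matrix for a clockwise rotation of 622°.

Rotation matrix formula: [[cos θ, -sin θ], [sin θ, cos θ]]
A clockwise rotation by 622° is equivalent to a counterclockwise rotation by -622°.
For θ = -622°:
cos(-622°) = -0.1392
sin(-622°) = 0.9903
Result: [[-0.1392, -0.9903], [0.9903, -0.1392]]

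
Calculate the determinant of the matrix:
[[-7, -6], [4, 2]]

For a 2×2 matrix [[a, b], [c, d]], det = ad - bc
det = (-7)(2) - (-6)(4) = -14 - -24 = 10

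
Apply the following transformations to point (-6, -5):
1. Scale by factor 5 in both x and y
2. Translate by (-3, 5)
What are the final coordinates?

Step 1: Scale (-6, -5) by 5 → (-30, -25)
Step 2: Translate by (-3, 5) → (-33, -20)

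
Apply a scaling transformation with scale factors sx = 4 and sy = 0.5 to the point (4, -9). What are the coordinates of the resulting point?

Scaling matrix:
[[4, 0], [0, 0.50]]
Result: (4 × 4, -9 × 0.5) = (16, -4.5)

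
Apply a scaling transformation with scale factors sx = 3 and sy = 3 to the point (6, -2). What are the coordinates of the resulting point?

Scaling matrix:
[[3, 0], [0, 3]]
Result: (6 × 3, -2 × 3) = (18, -6)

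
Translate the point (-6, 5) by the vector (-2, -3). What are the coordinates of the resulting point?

Translation by (-2, -3) (homogeneous matrix [[1, 0, -2], [0, 1, -3], [0, 0, 1]]):
x' = -6 + -2 = -8
y' = 5 + -3 = 2
Result: (-8, 2)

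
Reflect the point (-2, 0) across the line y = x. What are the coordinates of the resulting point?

Reflection across line y = x: (-2, 0) → (0, -2)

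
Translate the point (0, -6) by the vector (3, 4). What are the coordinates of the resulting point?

Translation by (3, 4) (homogeneous matrix [[1, 0, 3], [0, 1, 4], [0, 0, 1]]):
x' = 0 + 3 = 3
y' = -6 + 4 = -2
Result: (3, -2)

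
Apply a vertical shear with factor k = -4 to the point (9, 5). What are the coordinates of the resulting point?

Shear matrix for vertical shear with factor k = -4:
[[1, 0], [-4, 1]]
Result: (9, 5) → (9, -31)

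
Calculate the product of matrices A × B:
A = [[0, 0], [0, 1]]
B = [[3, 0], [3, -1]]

Matrix multiplication:
C[0][0] = 0×3 + 0×3 = 0
C[0][1] = 0×0 + 0×-1 = 0
C[1][0] = 0×3 + 1×3 = 3
C[1][1] = 0×0 + 1×-1 = -1
Result: [[0, 0], [3, -1]]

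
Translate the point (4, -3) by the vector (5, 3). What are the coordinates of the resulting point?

Translation by (5, 3) (homogeneous matrix [[1, 0, 5], [0, 1, 3], [0, 0, 1]]):
x' = 4 + 5 = 9
y' = -3 + 3 = 0
Result: (9, 0)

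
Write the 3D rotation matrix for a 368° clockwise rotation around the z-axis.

Rotation matrix for clockwise 368° around z-axis:
A clockwise rotation by 368° is a counterclockwise rotation by -368°.
cos(-368°) = 0.9903, sin(-368°) = -0.1392
Result: [[0.9903, 0.1392, 0], [-0.1392, 0.9903, 0], [0, 0, 1]]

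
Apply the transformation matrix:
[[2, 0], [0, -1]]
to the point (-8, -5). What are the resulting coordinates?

Matrix multiplication:
[[2, 0], [0, -1]] × [-8, -5]ᵀ
= [(2)(-8) + (0)(-5), (0)(-8) + (-1)(-5)]ᵀ
= [-16, 5]ᵀ
Result: (-16, 5)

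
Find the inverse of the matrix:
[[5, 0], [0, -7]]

For [[a,b],[c,d]], inverse = (1/det)·[[d,-b],[-c,a]]
det = (5)(-7) - (0)(0) = -35 - 0 = -35
Inverse = (1/-35)·[[-7, 0], [0, 5]]
= [[1/5, 0], [0, -1/7]]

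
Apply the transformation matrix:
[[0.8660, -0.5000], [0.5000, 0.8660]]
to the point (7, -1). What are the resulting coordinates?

Matrix multiplication:
[[0.8660, -0.5000], [0.5000, 0.8660]] × [7, -1]ᵀ
= [(0.8660)(7) + (-0.5000)(-1), (0.5000)(7) + (0.8660)(-1)]ᵀ
= [6.5620, 2.6340]ᵀ
Result: (6.5620, 2.6340)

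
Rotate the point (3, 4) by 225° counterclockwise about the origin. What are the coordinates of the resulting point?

Rotation matrix for 225°: [[cos 225°, -sin 225°], [sin 225°, cos 225°]] ≈ [[-0.707107, 0.707107], [-0.707107, -0.707107]]
[[-0.707107, 0.707107], [-0.707107, -0.707107]] × [3, 4]ᵀ ≈ [0.7071, -4.9497]ᵀ
Result: (0.7071, -4.9497)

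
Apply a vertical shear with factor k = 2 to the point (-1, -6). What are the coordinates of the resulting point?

Shear matrix for vertical shear with factor k = 2:
[[1, 0], [2, 1]]
Result: (-1, -6) → (-1, -8)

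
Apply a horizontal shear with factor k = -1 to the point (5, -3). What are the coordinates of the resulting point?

Shear matrix for horizontal shear with factor k = -1:
[[1, -1], [0, 1]]
Result: (5, -3) → (8, -3)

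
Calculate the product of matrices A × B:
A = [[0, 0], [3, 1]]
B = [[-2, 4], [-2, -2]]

Matrix multiplication:
C[0][0] = 0×-2 + 0×-2 = 0
C[0][1] = 0×4 + 0×-2 = 0
C[1][0] = 3×-2 + 1×-2 = -8
C[1][1] = 3×4 + 1×-2 = 10
Result: [[0, 0], [-8, 10]]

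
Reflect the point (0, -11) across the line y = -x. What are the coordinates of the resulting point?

Reflection across line y = -x: (0, -11) → (11, 0)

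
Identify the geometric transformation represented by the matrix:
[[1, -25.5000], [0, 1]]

This matrix represents: horizontal shear with factor -25.5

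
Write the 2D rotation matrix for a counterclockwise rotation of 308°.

Rotation matrix formula: [[cos θ, -sin θ], [sin θ, cos θ]]
For θ = 308°:
cos(308°) = 0.6157
sin(308°) = -0.7880
Result: [[0.6157, 0.7880], [-0.7880, 0.6157]]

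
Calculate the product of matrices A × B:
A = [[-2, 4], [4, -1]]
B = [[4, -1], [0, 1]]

Matrix multiplication:
C[0][0] = -2×4 + 4×0 = -8
C[0][1] = -2×-1 + 4×1 = 6
C[1][0] = 4×4 + -1×0 = 16
C[1][1] = 4×-1 + -1×1 = -5
Result: [[-8, 6], [16, -5]]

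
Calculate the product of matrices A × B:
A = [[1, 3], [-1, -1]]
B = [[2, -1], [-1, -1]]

Matrix multiplication:
C[0][0] = 1×2 + 3×-1 = -1
C[0][1] = 1×-1 + 3×-1 = -4
C[1][0] = -1×2 + -1×-1 = -1
C[1][1] = -1×-1 + -1×-1 = 2
Result: [[-1, -4], [-1, 2]]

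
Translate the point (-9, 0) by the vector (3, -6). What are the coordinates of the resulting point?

Translation by (3, -6) (homogeneous matrix [[1, 0, 3], [0, 1, -6], [0, 0, 1]]):
x' = -9 + 3 = -6
y' = 0 + -6 = -6
Result: (-6, -6)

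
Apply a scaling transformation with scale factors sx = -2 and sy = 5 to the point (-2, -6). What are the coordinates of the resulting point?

Scaling matrix:
[[-2, 0], [0, 5]]
Result: (-2 × -2, -6 × 5) = (4, -30)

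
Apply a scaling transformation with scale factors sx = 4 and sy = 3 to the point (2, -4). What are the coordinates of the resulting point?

Scaling matrix:
[[4, 0], [0, 3]]
Result: (2 × 4, -4 × 3) = (8, -12)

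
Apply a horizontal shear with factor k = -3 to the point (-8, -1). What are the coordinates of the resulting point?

Shear matrix for horizontal shear with factor k = -3:
[[1, -3], [0, 1]]
Result: (-8, -1) → (-5, -1)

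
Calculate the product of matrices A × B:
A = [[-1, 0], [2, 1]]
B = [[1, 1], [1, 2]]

Matrix multiplication:
C[0][0] = -1×1 + 0×1 = -1
C[0][1] = -1×1 + 0×2 = -1
C[1][0] = 2×1 + 1×1 = 3
C[1][1] = 2×1 + 1×2 = 4
Result: [[-1, -1], [3, 4]]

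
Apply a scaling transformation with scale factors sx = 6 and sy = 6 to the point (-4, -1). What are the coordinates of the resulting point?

Scaling matrix:
[[6, 0], [0, 6]]
Result: (-4 × 6, -1 × 6) = (-24, -6)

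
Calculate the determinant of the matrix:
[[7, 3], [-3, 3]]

For a 2×2 matrix [[a, b], [c, d]], det = ad - bc
det = (7)(3) - (3)(-3) = 21 - -9 = 30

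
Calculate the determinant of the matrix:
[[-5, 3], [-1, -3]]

For a 2×2 matrix [[a, b], [c, d]], det = ad - bc
det = (-5)(-3) - (3)(-1) = 15 - -3 = 18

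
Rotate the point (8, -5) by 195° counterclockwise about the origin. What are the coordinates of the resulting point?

Rotation matrix for 195°: [[cos 195°, -sin 195°], [sin 195°, cos 195°]] ≈ [[-0.965926, 0.258819], [-0.258819, -0.965926]]
[[-0.965926, 0.258819], [-0.258819, -0.965926]] × [8, -5]ᵀ ≈ [-9.0215, 2.7591]ᵀ
Result: (-9.0215, 2.7591)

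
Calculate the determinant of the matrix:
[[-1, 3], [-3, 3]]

For a 2×2 matrix [[a, b], [c, d]], det = ad - bc
det = (-1)(3) - (3)(-3) = -3 - -9 = 6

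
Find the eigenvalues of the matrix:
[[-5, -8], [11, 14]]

Characteristic equation: det(A - λI) = 0
λ² - (trace)λ + (det) = 0
trace = -5 + 14 = 9, det = (-5)(14) - (-8)(11) = 18
λ² - (9)λ + (18) = 0
λ = (9 ± √((9)² - 4·(18))) / 2 = (9 ± √9) / 2
Solving: λ = 3, 6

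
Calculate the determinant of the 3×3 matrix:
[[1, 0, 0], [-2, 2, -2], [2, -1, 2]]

Expansion along first row:
det = 1·det([[2,-2],[-1,2]]) - 0·det([[-2,-2],[2,2]]) + 0·det([[-2,2],[2,-1]])
    = 1·(2·2 - -2·-1) - 0·(-2·2 - -2·2) + 0·(-2·-1 - 2·2)
    = 1·2 - 0·0 + 0·-2
    = 2 + 0 + 0 = 2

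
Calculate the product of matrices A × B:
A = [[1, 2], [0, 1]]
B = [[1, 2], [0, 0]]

Matrix multiplication:
C[0][0] = 1×1 + 2×0 = 1
C[0][1] = 1×2 + 2×0 = 2
C[1][0] = 0×1 + 1×0 = 0
C[1][1] = 0×2 + 1×0 = 0
Result: [[1, 2], [0, 0]]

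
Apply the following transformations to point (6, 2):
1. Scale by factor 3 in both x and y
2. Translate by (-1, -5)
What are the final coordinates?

Step 1: Scale (6, 2) by 3 → (18, 6)
Step 2: Translate by (-1, -5) → (17, 1)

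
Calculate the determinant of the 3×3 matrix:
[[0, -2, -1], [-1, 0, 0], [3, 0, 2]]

Expansion along first row:
det = 0·det([[0,0],[0,2]]) - -2·det([[-1,0],[3,2]]) + -1·det([[-1,0],[3,0]])
    = 0·(0·2 - 0·0) - -2·(-1·2 - 0·3) + -1·(-1·0 - 0·3)
    = 0·0 - -2·-2 + -1·0
    = 0 + -4 + 0 = -4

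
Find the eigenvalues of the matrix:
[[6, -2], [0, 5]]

Characteristic equation: det(A - λI) = 0
λ² - (trace)λ + (det) = 0
trace = 6 + 5 = 11, det = (6)(5) - (-2)(0) = 30
λ² - (11)λ + (30) = 0
λ = (11 ± √((11)² - 4·(30))) / 2 = (11 ± √1) / 2
Solving: λ = 5, 6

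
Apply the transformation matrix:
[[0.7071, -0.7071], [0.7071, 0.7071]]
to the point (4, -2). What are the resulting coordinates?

Matrix multiplication:
[[0.7071, -0.7071], [0.7071, 0.7071]] × [4, -2]ᵀ
= [(0.7071)(4) + (-0.7071)(-2), (0.7071)(4) + (0.7071)(-2)]ᵀ
= [4.2426, 1.4142]ᵀ
Result: (4.2426, 1.4142)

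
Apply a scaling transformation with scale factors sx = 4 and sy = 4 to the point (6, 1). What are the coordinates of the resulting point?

Scaling matrix:
[[4, 0], [0, 4]]
Result: (6 × 4, 1 × 4) = (24, 4)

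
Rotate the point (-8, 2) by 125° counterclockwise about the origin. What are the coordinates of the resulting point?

Rotation matrix for 125°: [[cos 125°, -sin 125°], [sin 125°, cos 125°]] ≈ [[-0.573576, -0.819152], [0.819152, -0.573576]]
[[-0.573576, -0.819152], [0.819152, -0.573576]] × [-8, 2]ᵀ ≈ [2.9503, -7.7004]ᵀ
Result: (2.9503, -7.7004)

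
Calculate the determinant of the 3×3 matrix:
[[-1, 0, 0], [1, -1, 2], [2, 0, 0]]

Expansion along first row:
det = -1·det([[-1,2],[0,0]]) - 0·det([[1,2],[2,0]]) + 0·det([[1,-1],[2,0]])
    = -1·(-1·0 - 2·0) - 0·(1·0 - 2·2) + 0·(1·0 - -1·2)
    = -1·0 - 0·-4 + 0·2
    = 0 + 0 + 0 = 0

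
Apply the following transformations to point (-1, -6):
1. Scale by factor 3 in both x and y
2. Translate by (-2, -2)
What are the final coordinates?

Step 1: Scale (-1, -6) by 3 → (-3, -18)
Step 2: Translate by (-2, -2) → (-5, -20)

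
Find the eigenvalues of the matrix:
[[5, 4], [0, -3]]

Characteristic equation: det(A - λI) = 0
λ² - (trace)λ + (det) = 0
trace = 5 + -3 = 2, det = (5)(-3) - (4)(0) = -15
λ² - (2)λ + (-15) = 0
λ = (2 ± √((2)² - 4·(-15))) / 2 = (2 ± √64) / 2
Solving: λ = -3, 5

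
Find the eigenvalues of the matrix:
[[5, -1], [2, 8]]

Characteristic equation: det(A - λI) = 0
λ² - (trace)λ + (det) = 0
trace = 5 + 8 = 13, det = (5)(8) - (-1)(2) = 42
λ² - (13)λ + (42) = 0
λ = (13 ± √((13)² - 4·(42))) / 2 = (13 ± √1) / 2
Solving: λ = 6, 7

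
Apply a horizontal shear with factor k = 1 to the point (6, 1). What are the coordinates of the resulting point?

Shear matrix for horizontal shear with factor k = 1:
[[1, 1], [0, 1]]
Result: (6, 1) → (7, 1)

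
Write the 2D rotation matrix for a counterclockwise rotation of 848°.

Rotation matrix formula: [[cos θ, -sin θ], [sin θ, cos θ]]
For θ = 848°:
cos(848°) = -0.6157
sin(848°) = 0.7880
Result: [[-0.6157, -0.7880], [0.7880, -0.6157]]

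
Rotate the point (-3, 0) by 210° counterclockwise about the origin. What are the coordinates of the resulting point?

Rotation matrix for 210°: [[cos 210°, -sin 210°], [sin 210°, cos 210°]] ≈ [[-0.866025, 0.500000], [-0.500000, -0.866025]]
[[-0.866025, 0.500000], [-0.500000, -0.866025]] × [-3, 0]ᵀ ≈ [2.5981, 1.5000]ᵀ
Result: (2.5981, 1.5000)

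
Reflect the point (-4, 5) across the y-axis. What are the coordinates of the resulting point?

Reflection across y-axis: (-4, 5) → (4, 5)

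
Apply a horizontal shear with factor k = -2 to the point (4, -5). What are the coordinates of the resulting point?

Shear matrix for horizontal shear with factor k = -2:
[[1, -2], [0, 1]]
Result: (4, -5) → (14, -5)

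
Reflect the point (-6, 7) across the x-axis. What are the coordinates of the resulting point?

Reflection across x-axis: (-6, 7) → (-6, -7)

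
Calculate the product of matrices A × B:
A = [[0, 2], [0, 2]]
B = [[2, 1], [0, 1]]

Matrix multiplication:
C[0][0] = 0×2 + 2×0 = 0
C[0][1] = 0×1 + 2×1 = 2
C[1][0] = 0×2 + 2×0 = 0
C[1][1] = 0×1 + 2×1 = 2
Result: [[0, 2], [0, 2]]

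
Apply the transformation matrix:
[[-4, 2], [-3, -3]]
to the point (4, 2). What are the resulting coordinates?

Matrix multiplication:
[[-4, 2], [-3, -3]] × [4, 2]ᵀ
= [(-4)(4) + (2)(2), (-3)(4) + (-3)(2)]ᵀ
= [-12, -18]ᵀ
Result: (-12, -18)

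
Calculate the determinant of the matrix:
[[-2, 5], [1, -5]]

For a 2×2 matrix [[a, b], [c, d]], det = ad - bc
det = (-2)(-5) - (5)(1) = 10 - 5 = 5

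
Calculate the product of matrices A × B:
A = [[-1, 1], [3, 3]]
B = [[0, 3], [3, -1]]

Matrix multiplication:
C[0][0] = -1×0 + 1×3 = 3
C[0][1] = -1×3 + 1×-1 = -4
C[1][0] = 3×0 + 3×3 = 9
C[1][1] = 3×3 + 3×-1 = 6
Result: [[3, -4], [9, 6]]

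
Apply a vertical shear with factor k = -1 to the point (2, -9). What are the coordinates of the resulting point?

Shear matrix for vertical shear with factor k = -1:
[[1, 0], [-1, 1]]
Result: (2, -9) → (2, -11)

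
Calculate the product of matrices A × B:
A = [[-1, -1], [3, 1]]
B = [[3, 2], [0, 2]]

Matrix multiplication:
C[0][0] = -1×3 + -1×0 = -3
C[0][1] = -1×2 + -1×2 = -4
C[1][0] = 3×3 + 1×0 = 9
C[1][1] = 3×2 + 1×2 = 8
Result: [[-3, -4], [9, 8]]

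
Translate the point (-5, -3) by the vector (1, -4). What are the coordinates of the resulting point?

Translation by (1, -4) (homogeneous matrix [[1, 0, 1], [0, 1, -4], [0, 0, 1]]):
x' = -5 + 1 = -4
y' = -3 + -4 = -7
Result: (-4, -7)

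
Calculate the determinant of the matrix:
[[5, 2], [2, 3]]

For a 2×2 matrix [[a, b], [c, d]], det = ad - bc
det = (5)(3) - (2)(2) = 15 - 4 = 11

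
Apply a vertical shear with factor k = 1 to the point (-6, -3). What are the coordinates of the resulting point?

Shear matrix for vertical shear with factor k = 1:
[[1, 0], [1, 1]]
Result: (-6, -3) → (-6, -9)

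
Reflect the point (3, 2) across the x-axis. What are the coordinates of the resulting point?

Reflection across x-axis: (3, 2) → (3, -2)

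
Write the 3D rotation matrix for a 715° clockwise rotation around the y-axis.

Rotation matrix for clockwise 715° around y-axis:
A clockwise rotation by 715° is a counterclockwise rotation by -715°.
cos(-715°) = 0.9962, sin(-715°) = 0.0872
Result: [[0.9962, 0, 0.0872], [0, 1, 0], [-0.0872, 0, 0.9962]]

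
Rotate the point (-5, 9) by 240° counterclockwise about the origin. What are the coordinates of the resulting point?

Rotation matrix for 240°: [[cos 240°, -sin 240°], [sin 240°, cos 240°]] ≈ [[-0.500000, 0.866025], [-0.866025, -0.500000]]
[[-0.500000, 0.866025], [-0.866025, -0.500000]] × [-5, 9]ᵀ ≈ [10.2942, -0.1699]ᵀ
Result: (10.2942, -0.1699)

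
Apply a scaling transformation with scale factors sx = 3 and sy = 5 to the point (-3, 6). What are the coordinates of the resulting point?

Scaling matrix:
[[3, 0], [0, 5]]
Result: (-3 × 3, 6 × 5) = (-9, 30)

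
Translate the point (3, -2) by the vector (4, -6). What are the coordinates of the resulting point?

Translation by (4, -6) (homogeneous matrix [[1, 0, 4], [0, 1, -6], [0, 0, 1]]):
x' = 3 + 4 = 7
y' = -2 + -6 = -8
Result: (7, -8)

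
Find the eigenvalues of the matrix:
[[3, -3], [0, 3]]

Characteristic equation: det(A - λI) = 0
λ² - (trace)λ + (det) = 0
trace = 3 + 3 = 6, det = (3)(3) - (-3)(0) = 9
λ² - (6)λ + (9) = 0
λ = (6 ± √((6)² - 4·(9))) / 2 = (6 ± √0) / 2
Solving: λ = 3, 3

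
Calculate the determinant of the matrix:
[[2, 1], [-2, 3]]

For a 2×2 matrix [[a, b], [c, d]], det = ad - bc
det = (2)(3) - (1)(-2) = 6 - -2 = 8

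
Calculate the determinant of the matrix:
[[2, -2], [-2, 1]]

For a 2×2 matrix [[a, b], [c, d]], det = ad - bc
det = (2)(1) - (-2)(-2) = 2 - 4 = -2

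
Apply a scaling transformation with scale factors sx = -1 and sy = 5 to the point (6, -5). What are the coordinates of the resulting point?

Scaling matrix:
[[-1, 0], [0, 5]]
Result: (6 × -1, -5 × 5) = (-6, -25)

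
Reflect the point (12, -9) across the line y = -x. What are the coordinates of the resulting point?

Reflection across line y = -x: (12, -9) → (9, -12)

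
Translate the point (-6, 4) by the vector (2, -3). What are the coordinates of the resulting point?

Translation by (2, -3) (homogeneous matrix [[1, 0, 2], [0, 1, -3], [0, 0, 1]]):
x' = -6 + 2 = -4
y' = 4 + -3 = 1
Result: (-4, 1)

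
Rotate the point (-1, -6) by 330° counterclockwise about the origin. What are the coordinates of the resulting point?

Rotation matrix for 330°: [[cos 330°, -sin 330°], [sin 330°, cos 330°]] ≈ [[0.866025, 0.500000], [-0.500000, 0.866025]]
[[0.866025, 0.500000], [-0.500000, 0.866025]] × [-1, -6]ᵀ ≈ [-3.8660, -4.6962]ᵀ
Result: (-3.8660, -4.6962)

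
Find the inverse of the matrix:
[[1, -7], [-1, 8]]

For [[a,b],[c,d]], inverse = (1/det)·[[d,-b],[-c,a]]
det = (1)(8) - (-7)(-1) = 8 - 7 = 1
Inverse = [[8, 7], [1, 1]]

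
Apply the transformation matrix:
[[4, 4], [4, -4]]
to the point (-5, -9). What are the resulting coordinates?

Matrix multiplication:
[[4, 4], [4, -4]] × [-5, -9]ᵀ
= [(4)(-5) + (4)(-9), (4)(-5) + (-4)(-9)]ᵀ
= [-56, 16]ᵀ
Result: (-56, 16)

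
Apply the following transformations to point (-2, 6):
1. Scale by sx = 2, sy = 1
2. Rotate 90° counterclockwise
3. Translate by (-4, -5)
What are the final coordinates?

Step 1: Scale → (-4, 6)
Step 2: Rotate 90° → (-6, -4)
Step 3: Translate → (-10, -9)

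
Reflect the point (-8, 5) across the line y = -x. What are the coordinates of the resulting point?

Reflection across line y = -x: (-8, 5) → (-5, 8)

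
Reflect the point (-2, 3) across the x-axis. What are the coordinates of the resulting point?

Reflection across x-axis: (-2, 3) → (-2, -3)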